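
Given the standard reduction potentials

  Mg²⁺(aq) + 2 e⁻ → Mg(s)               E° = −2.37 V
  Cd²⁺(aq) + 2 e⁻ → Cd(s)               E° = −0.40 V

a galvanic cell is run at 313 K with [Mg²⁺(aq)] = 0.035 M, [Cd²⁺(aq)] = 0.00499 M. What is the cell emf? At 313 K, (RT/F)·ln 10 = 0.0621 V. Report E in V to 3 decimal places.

The Cd²⁺/Cd couple has the more positive E°, so it is the cathode; Mg²⁺/Mg is the anode.
E°cell = E°cat − E°an = −0.40 − (−2.37) = +1.97 V; n = 2.
The balanced reaction is Cd²⁺(aq) + Mg(s) → Cd(s) + Mg²⁺(aq), so Q = [Mg²⁺(aq)] / [Cd²⁺(aq)] = 7.01 and log Q = 0.846.
Applying E = E° − (RT ln10/nF)·log Q gives +1.97 − (0.0621/2)(0.846) = +1.944 V.

+1.944 V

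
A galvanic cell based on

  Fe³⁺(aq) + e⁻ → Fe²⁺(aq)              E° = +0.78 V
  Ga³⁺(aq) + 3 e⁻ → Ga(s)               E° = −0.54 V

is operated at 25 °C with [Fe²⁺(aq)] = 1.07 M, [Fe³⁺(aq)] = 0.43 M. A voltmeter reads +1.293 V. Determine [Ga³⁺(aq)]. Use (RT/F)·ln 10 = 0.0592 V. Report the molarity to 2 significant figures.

Fe³⁺/Fe²⁺ is the cathode (higher E°); E°cell = +0.78 − (−0.54) = +1.32 V with n = 3.
Rearranging E = E° − (0.0592/n)·log Q gives log Q = 3(+1.32 − (+1.293))/0.0592 = 1.368.
For 3 Fe³⁺(aq) + Ga(s) → 3 Fe²⁺(aq) + Ga³⁺(aq), the reaction quotient is Q = ([Fe²⁺(aq)]^3·[Ga³⁺(aq)]) / [Fe³⁺(aq)]^3.
Isolating [Ga³⁺(aq)] in Q = 10^{1.368} yields log [Ga³⁺(aq)] = 0.180, i.e. 1.5 M.

1.5 M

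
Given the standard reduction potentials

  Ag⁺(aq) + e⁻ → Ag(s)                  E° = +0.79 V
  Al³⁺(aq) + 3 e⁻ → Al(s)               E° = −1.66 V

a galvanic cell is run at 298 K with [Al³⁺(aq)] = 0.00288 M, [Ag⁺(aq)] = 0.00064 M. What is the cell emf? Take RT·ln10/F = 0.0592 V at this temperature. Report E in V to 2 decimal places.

Since E°(Ag⁺/Ag) > E°(Al³⁺/Al), Ag⁺/Ag serves as the cathode.
E°cell = +0.79 − (−1.66) = +2.45 V, with n = 3 electrons transferred.
The balanced reaction is 3 Ag⁺(aq) + Al(s) → 3 Ag(s) + Al³⁺(aq), so Q = [Al³⁺(aq)] / [Ag⁺(aq)]^3 = 1.1×10^7 and log Q = 7.041.
By the Nernst equation, E = +2.45 − (0.0592/3)·(7.041) = +2.31 V.

+2.31 V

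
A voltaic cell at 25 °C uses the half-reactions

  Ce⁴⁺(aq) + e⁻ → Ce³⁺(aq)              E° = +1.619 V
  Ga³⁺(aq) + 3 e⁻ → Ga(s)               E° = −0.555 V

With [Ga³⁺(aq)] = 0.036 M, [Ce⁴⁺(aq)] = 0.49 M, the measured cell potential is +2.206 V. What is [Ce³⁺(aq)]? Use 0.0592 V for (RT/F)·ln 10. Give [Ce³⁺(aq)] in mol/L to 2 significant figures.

Ce⁴⁺/Ce³⁺ is the cathode (higher E°); E°cell = +1.619 − (−0.555) = +2.174 V with n = 3.
Rearranging E = E° − (0.0592/n)·log Q gives log Q = 3(+2.174 − (+2.206))/0.0592 = −1.622.
Balancing electrons gives 3 Ce⁴⁺(aq) + Ga(s) → 3 Ce³⁺(aq) + Ga³⁺(aq); thus Q = ([Ce³⁺(aq)]^3·[Ga³⁺(aq)]) / [Ce⁴⁺(aq)]^3.
Solving for the unknown gives log [Ce³⁺(aq)] = −0.369, so [Ce³⁺(aq)] ≈ 0.43 M.

0.43 M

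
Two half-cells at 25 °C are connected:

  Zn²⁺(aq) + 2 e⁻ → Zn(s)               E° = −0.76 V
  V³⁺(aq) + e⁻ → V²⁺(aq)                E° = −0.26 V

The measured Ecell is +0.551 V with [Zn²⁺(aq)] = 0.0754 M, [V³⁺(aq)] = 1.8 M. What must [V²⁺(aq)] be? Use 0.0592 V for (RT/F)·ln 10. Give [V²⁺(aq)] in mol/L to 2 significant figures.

With V³⁺/V²⁺ at the cathode and Zn²⁺/Zn at the anode, E°cell = −0.26 − (−0.76) = +0.50 V (n = 2).
Rearranging E = E° − (0.0592/n)·log Q gives log Q = 2(+0.50 − (+0.551))/0.0592 = −1.723.
The balanced reaction is 2 V³⁺(aq) + Zn(s) → 2 V²⁺(aq) + Zn²⁺(aq), so Q = ([V²⁺(aq)]^2·[Zn²⁺(aq)]) / [V³⁺(aq)]^2.
Solving for the unknown gives log [V²⁺(aq)] = −0.045, so [V²⁺(aq)] ≈ 0.90 M.

0.90 M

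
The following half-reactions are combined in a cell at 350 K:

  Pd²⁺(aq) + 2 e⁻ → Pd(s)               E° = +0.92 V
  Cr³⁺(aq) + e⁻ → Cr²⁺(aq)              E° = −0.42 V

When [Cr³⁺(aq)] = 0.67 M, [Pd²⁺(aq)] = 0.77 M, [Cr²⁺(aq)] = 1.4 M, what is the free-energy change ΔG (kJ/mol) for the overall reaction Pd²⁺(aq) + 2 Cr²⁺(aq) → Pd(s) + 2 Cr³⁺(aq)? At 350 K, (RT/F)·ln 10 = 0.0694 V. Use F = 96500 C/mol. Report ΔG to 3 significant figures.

With Pd²⁺/Pd reduced at the cathode, E°cell = +0.92 − (−0.42) = +1.34 V and n = 2.
The reaction quotient is [Cr³⁺(aq)]^2 / ([Pd²⁺(aq)]·[Cr²⁺(aq)]^2) = 0.297; by Nernst, E = +1.34 − (0.0694/2)(−0.527) = +1.3583 V.
Then ΔG = −nFE = −2 × 96500 × +1.3583 J/mol = −262 kJ/mol.

−262 kJ/mol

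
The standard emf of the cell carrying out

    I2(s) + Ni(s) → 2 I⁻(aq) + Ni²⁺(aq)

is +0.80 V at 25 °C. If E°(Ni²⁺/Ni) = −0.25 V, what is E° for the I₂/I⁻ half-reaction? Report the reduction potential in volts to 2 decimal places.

+0.55 V

In the reaction as written the I₂/I⁻ couple is reduced (cathode) and Ni²⁺/Ni is oxidized (anode), so E°cell = E°(I₂/I⁻) − E°(Ni²⁺/Ni).
E°(I₂/I⁻) = E°cell + E°(anode) = +0.80 + (−0.25) = +0.55 V.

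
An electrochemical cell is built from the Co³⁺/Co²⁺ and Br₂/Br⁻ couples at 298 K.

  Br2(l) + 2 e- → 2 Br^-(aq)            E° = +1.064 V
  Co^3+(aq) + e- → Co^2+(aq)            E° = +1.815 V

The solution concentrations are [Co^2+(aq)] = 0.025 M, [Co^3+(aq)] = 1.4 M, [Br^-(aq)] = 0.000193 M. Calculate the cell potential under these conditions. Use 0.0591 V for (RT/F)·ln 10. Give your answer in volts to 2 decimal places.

+0.63 V

Co³⁺/Co²⁺ is reduced (cathode, E° = +1.815 V) and Br₂/Br⁻ is oxidized (anode).
E°cell = +1.815 − (+1.064) = +0.751 V, with n = 2 electrons transferred.
The balanced reaction is 2 Co^3+(aq) + 2 Br^-(aq) → 2 Co^2+(aq) + Br2(l), so Q = [Co^2+(aq)]^2 / ([Co^3+(aq)]^2·[Br^-(aq)]^2) = 8.56×10^3 and log Q = 3.933.
By the Nernst equation, E = +0.751 − (0.0591/2)·(3.933) = +0.63 V.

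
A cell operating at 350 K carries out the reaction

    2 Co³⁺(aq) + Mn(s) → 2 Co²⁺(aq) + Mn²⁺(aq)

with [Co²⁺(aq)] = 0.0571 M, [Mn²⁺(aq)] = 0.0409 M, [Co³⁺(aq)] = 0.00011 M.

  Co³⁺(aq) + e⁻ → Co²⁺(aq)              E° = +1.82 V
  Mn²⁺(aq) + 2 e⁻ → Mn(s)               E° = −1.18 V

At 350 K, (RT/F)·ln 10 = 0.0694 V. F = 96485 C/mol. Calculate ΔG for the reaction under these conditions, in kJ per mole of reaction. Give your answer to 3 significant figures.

−552 kJ/mol

With Co³⁺/Co²⁺ reduced at the cathode, E°cell = +1.82 − (−1.18) = +3.00 V and n = 2.
The reaction quotient is ([Co²⁺(aq)]^2·[Mn²⁺(aq)]) / [Co³⁺(aq)]^2 = 1.1×10^4; by Nernst, E = +3.00 − (0.0694/2)(4.042) = +2.8597 V.
Then ΔG = −nFE = −2 × 96485 × +2.8597 J/mol = −552 kJ/mol.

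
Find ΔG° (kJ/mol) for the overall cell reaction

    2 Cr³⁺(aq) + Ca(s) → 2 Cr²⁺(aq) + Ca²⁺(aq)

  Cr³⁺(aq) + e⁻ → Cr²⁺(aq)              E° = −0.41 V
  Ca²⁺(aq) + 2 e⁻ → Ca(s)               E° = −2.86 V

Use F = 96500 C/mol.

In the reaction as written Cr³⁺(aq) is reduced, so the Cr³⁺/Cr²⁺ couple is the cathode and Ca²⁺/Ca is the anode.
E°cell = −0.41 − (−2.86) = +2.45 V; balancing electrons gives n = 2.
ΔG° = −nFE°cell = −(2)(96500)(+2.45) J/mol = −473 kJ/mol.

−473 kJ/mol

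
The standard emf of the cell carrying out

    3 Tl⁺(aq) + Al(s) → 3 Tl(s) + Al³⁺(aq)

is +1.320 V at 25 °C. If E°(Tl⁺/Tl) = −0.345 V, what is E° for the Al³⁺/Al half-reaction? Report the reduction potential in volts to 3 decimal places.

−1.665 V

In the reaction as written the Tl⁺/Tl couple is reduced (cathode) and Al³⁺/Al is oxidized (anode), so E°cell = E°(Tl⁺/Tl) − E°(Al³⁺/Al).
E°(Al³⁺/Al) = E°(cathode) − E°cell = −0.345 − (+1.320) = −1.665 V.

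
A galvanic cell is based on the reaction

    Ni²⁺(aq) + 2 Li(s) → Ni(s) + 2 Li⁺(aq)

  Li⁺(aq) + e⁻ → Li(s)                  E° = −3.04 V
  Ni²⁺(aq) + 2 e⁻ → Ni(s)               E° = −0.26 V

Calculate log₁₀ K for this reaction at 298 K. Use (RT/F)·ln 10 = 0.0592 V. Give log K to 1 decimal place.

The Ni²⁺/Ni couple is reduced (cathode); E°cell = −0.26 − (−3.04) = +2.78 V with n = 2.
At equilibrium E = 0, so log K = nE°cell / 0.0592 = (2)(+2.78) / 0.0592 = 93.9.

log K = 93.9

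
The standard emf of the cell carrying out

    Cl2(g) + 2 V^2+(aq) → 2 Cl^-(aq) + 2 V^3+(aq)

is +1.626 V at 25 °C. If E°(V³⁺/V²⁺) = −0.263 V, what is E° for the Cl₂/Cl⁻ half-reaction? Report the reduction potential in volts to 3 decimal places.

+1.363 V

In the reaction as written the Cl₂/Cl⁻ couple is reduced (cathode) and V³⁺/V²⁺ is oxidized (anode), so E°cell = E°(Cl₂/Cl⁻) − E°(V³⁺/V²⁺).
E°(Cl₂/Cl⁻) = E°cell + E°(anode) = +1.626 + (−0.263) = +1.363 V.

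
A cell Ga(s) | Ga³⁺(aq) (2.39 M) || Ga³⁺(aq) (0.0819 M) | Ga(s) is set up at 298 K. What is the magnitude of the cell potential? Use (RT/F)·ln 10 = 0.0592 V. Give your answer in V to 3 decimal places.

0.029 V

For a concentration cell E°cell = 0, since both electrodes use the same couple.
The compartment with the higher Ga³⁺(aq) concentration (2.39 M) acts as the cathode; ions are reduced there and produced at the dilute (0.0819 M) anode.
With n = 3, Ecell = −(0.0592/3)·log([dilute]/[conc]) = −(0.0592/3)·log(0.0819/2.39) = +0.029 V.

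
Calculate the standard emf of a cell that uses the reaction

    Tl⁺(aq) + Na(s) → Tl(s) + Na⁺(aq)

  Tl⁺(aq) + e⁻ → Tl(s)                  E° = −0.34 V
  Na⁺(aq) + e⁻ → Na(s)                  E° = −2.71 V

Tl⁺(aq) gains electrons, so the Tl⁺/Tl couple is the cathode; the Na⁺/Na couple is the anode.
E°cell = E°(cathode) − E°(anode) = −0.34 − (−2.71) = +2.37 V.

+2.37 V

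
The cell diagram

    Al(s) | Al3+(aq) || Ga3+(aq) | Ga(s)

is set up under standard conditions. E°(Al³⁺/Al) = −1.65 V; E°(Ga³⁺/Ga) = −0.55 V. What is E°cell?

By convention the left-hand electrode in cell notation is the anode (oxidation) and the right-hand electrode is the cathode (reduction).
E°cell = E°(right) − E°(left) = −0.55 − (−1.65) = +1.10 V.

+1.10 V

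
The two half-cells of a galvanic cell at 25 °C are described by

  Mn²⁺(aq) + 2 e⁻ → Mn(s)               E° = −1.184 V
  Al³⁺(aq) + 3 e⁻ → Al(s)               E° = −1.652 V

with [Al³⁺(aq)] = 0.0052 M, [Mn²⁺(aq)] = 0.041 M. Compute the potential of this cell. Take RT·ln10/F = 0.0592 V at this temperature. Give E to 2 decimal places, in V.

+0.47 V

Mn²⁺/Mn is reduced (cathode, E° = −1.184 V) and Al³⁺/Al is oxidized (anode).
E°cell = E°cat − E°an = −1.184 − (−1.652) = +0.468 V; n = 6.
The balanced reaction is 3 Mn²⁺(aq) + 2 Al(s) → 3 Mn(s) + 2 Al³⁺(aq), so Q = [Al³⁺(aq)]^2 / [Mn²⁺(aq)]^3 = 0.392 and log Q = −0.406.
E = E° − (0.0592/n)·log Q = +0.468 − (0.0592/6)(−0.406) = +0.47 V.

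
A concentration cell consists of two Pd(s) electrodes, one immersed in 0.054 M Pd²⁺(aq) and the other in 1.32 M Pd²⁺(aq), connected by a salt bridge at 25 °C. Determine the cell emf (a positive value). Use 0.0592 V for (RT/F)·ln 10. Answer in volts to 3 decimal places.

0.041 V

For a concentration cell E°cell = 0, since both electrodes use the same couple.
The compartment with the higher Pd²⁺(aq) concentration (1.32 M) acts as the cathode; ions are reduced there and produced at the dilute (0.054 M) anode.
With n = 2, Ecell = −(0.0592/2)·log([dilute]/[conc]) = −(0.0592/2)·log(0.054/1.32) = +0.041 V.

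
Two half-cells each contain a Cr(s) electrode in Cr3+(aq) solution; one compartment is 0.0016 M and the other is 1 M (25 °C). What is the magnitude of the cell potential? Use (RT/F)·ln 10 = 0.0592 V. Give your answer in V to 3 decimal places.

For a concentration cell E°cell = 0, since both electrodes use the same couple.
The compartment with the higher Cr3+(aq) concentration (1 M) acts as the cathode; ions are reduced there and produced at the dilute (0.0016 M) anode.
With n = 3, Ecell = −(0.0592/3)·log([dilute]/[conc]) = −(0.0592/3)·log(0.0016/1) = +0.055 V.

0.055 V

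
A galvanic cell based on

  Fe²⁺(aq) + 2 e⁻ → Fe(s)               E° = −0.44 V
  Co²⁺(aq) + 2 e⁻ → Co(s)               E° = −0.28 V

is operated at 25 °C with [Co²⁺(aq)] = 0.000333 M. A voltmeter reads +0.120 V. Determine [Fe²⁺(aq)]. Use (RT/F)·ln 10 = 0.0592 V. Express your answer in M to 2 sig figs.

Co²⁺/Co is the cathode (higher E°); E°cell = −0.28 − (−0.44) = +0.16 V with n = 2.
From the Nernst equation, log Q = n(E° − E)/0.0592 = 2·(+0.16 − (+0.120))/0.0592 = 1.351.
The balanced reaction is Co²⁺(aq) + Fe(s) → Co(s) + Fe²⁺(aq), so Q = [Fe²⁺(aq)] / [Co²⁺(aq)].
Substituting the known concentrations and solving, log [Fe²⁺(aq)] = −2.127 and [Fe²⁺(aq)] = 0.0075 M.

0.0075 M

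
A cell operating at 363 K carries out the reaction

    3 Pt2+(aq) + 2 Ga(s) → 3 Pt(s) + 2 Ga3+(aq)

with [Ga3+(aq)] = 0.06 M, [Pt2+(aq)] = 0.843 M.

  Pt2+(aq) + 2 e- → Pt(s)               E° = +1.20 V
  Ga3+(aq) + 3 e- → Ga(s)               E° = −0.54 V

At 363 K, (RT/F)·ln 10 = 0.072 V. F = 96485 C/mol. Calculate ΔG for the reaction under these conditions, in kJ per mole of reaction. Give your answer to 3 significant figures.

−1020 kJ/mol

With Pt²⁺/Pt reduced at the cathode, E°cell = +1.20 − (−0.54) = +1.74 V and n = 6.
The reaction quotient is [Ga3+(aq)]^2 / [Pt2+(aq)]^3 = 0.00601; by Nernst, E = +1.74 − (0.072/6)(−2.221) = +1.7667 V.
Finally ΔG = −nFE = −(6)(96485 C/mol)(+1.7667 V) = −1020 kJ/mol.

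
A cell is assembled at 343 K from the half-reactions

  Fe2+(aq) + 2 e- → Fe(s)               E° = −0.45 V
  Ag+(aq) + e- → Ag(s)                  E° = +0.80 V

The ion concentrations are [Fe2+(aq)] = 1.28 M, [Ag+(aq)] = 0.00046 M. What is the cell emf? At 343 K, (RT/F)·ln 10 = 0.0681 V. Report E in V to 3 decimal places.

The Ag⁺/Ag couple has the more positive E°, so it is the cathode; Fe²⁺/Fe is the anode.
The standard potential is +0.80 − (−0.45) = +1.25 V and the balanced reaction transfers n = 2 electrons.
For the overall reaction 2 Ag+(aq) + Fe(s) → 2 Ag(s) + Fe2+(aq), Q = [Fe2+(aq)] / [Ag+(aq)]^2 = 6.05×10^6, giving log Q = 6.782.
E = E° − (0.0681/n)·log Q = +1.25 − (0.0681/2)(6.782) = +1.019 V.

+1.019 V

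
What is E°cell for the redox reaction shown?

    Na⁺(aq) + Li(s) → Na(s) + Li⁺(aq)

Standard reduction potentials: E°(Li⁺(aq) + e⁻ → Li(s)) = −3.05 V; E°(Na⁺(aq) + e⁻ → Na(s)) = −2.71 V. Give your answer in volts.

+0.34 V

In the reaction as written, Na⁺(aq) is reduced (cathode) and Li⁺(aq) is produced by oxidation at the anode.
E°cell = E°(cathode) − E°(anode) = −2.71 − (−3.05) = +0.34 V.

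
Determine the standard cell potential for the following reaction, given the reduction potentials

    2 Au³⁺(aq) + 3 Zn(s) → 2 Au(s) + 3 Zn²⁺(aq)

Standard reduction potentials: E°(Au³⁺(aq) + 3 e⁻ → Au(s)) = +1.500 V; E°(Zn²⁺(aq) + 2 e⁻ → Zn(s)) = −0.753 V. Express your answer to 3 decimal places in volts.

Au³⁺(aq) gains electrons, so the Au³⁺/Au couple is the cathode; the Zn²⁺/Zn couple is the anode.
E°cell = E°(cathode) − E°(anode) = +1.500 − (−0.753) = +2.253 V.
The positive value indicates the reaction is spontaneous as written.

+2.253 V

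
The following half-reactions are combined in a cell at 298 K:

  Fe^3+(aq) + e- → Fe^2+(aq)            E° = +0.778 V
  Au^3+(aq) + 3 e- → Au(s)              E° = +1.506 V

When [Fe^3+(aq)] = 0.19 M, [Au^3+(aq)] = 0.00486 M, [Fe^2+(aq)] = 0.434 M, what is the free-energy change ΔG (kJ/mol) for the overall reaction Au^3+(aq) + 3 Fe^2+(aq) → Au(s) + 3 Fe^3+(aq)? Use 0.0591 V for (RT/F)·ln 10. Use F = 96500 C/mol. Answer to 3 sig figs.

With Au³⁺/Au reduced at the cathode, E°cell = +1.506 − (+0.778) = +0.728 V and n = 3.
The reaction quotient is [Fe^3+(aq)]^3 / ([Au^3+(aq)]·[Fe^2+(aq)]^3) = 17.3; by Nernst, E = +0.728 − (0.0591/3)(1.237) = +0.7036 V.
ΔG = −nFE = −(3)(96500)(+0.7036) J/mol = −204 kJ/mol.

−204 kJ/mol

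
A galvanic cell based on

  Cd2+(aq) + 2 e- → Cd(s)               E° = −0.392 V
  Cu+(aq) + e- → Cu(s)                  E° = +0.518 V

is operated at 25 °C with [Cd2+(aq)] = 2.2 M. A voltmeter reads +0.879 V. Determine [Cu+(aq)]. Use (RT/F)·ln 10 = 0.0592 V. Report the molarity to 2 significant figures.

Cu⁺/Cu is the cathode (higher E°); E°cell = +0.518 − (−0.392) = +0.910 V with n = 2.
Rearranging E = E° − (0.0592/n)·log Q gives log Q = 2(+0.910 − (+0.879))/0.0592 = 1.047.
The balanced reaction is 2 Cu+(aq) + Cd(s) → 2 Cu(s) + Cd2+(aq), so Q = [Cd2+(aq)] / [Cu+(aq)]^2.
Solving for the unknown gives log [Cu+(aq)] = −0.352, so [Cu+(aq)] ≈ 0.44 M.

0.44 M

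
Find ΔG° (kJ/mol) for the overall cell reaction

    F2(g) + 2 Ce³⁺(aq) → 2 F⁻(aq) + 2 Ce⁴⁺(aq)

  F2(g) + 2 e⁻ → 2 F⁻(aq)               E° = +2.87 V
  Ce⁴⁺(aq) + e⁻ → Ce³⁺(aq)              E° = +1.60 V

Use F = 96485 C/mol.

−245 kJ/mol

In the reaction as written F2(g) is reduced, so the F₂/F⁻ couple is the cathode and Ce⁴⁺/Ce³⁺ is the anode.
E°cell = +2.87 − (+1.60) = +1.27 V; balancing electrons gives n = 2.
ΔG° = −nFE°cell = −(2)(96485)(+1.27) J/mol = −245 kJ/mol.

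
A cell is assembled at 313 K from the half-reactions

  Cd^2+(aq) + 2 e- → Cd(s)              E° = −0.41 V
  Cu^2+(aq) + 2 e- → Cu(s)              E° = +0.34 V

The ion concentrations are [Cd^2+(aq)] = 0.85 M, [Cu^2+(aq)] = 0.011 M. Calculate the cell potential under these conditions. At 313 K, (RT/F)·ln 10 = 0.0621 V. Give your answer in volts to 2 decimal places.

+0.69 V

Cu²⁺/Cu is reduced (cathode, E° = +0.34 V) and Cd²⁺/Cd is oxidized (anode).
The standard potential is +0.34 − (−0.41) = +0.75 V and the balanced reaction transfers n = 2 electrons.
Balancing gives Cu^2+(aq) + Cd(s) → Cu(s) + Cd^2+(aq); hence Q = [Cd^2+(aq)] / [Cu^2+(aq)] = 77.3 (log Q = 1.888).
Applying E = E° − (RT ln10/nF)·log Q gives +0.75 − (0.0621/2)(1.888) = +0.69 V.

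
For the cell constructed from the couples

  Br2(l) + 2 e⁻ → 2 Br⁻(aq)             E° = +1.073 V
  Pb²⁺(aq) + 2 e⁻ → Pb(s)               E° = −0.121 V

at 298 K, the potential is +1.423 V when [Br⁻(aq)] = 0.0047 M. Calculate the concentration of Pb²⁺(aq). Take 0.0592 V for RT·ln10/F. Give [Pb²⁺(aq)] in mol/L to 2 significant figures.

0.00083 M

Br₂/Br⁻ is the cathode (higher E°); E°cell = +1.073 − (−0.121) = +1.194 V with n = 2.
Since E = E° − (0.0592/n)·log Q, log Q = n(E° − E)/0.0592 = −7.736.
Balancing electrons gives Br2(l) + Pb(s) → 2 Br⁻(aq) + Pb²⁺(aq); thus Q = [Br⁻(aq)]^2·[Pb²⁺(aq)].
Solving for the unknown gives log [Pb²⁺(aq)] = −3.080, so [Pb²⁺(aq)] ≈ 0.00083 M.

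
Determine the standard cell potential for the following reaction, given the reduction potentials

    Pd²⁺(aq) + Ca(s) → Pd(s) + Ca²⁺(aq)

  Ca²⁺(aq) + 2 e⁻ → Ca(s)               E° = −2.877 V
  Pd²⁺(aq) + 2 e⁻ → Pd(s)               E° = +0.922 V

+3.799 V

Pd²⁺(aq) gains electrons, so the Pd²⁺/Pd couple is the cathode; the Ca²⁺/Ca couple is the anode.
E°cell = E°(cathode) − E°(anode) = +0.922 − (−2.877) = +3.799 V.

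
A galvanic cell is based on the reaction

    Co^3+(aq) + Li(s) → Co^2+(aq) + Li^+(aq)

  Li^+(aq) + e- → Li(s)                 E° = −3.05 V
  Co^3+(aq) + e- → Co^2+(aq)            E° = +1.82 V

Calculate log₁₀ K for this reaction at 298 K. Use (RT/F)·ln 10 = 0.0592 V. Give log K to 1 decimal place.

log K = 82.3

The Co³⁺/Co²⁺ couple is reduced (cathode); E°cell = +1.82 − (−3.05) = +4.87 V with n = 1.
At equilibrium E = 0, so log K = nE°cell / 0.0592 = (1)(+4.87) / 0.0592 = 82.3.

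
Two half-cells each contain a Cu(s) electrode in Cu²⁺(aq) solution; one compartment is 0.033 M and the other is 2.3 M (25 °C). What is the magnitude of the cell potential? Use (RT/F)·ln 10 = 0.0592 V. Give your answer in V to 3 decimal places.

For a concentration cell E°cell = 0, since both electrodes use the same couple.
The compartment with the higher Cu²⁺(aq) concentration (2.3 M) acts as the cathode; ions are reduced there and produced at the dilute (0.033 M) anode.
With n = 2, Ecell = −(0.0592/2)·log([dilute]/[conc]) = −(0.0592/2)·log(0.033/2.3) = +0.055 V.

0.055 V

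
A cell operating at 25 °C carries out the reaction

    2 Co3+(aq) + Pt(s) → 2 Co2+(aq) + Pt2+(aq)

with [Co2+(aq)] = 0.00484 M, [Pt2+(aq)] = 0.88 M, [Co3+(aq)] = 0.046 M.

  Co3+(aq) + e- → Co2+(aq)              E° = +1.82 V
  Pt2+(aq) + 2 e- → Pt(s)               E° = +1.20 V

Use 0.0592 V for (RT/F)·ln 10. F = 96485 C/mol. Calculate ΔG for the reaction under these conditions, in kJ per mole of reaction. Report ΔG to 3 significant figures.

−131 kJ/mol

The standard cell potential is +1.82 − (+1.20) = +0.62 V, with n = 2 electrons in the balanced equation.
The reaction quotient is ([Co2+(aq)]^2·[Pt2+(aq)]) / [Co3+(aq)]^2 = 0.00974; by Nernst, E = +0.62 − (0.0592/2)(−2.011) = +0.6795 V.
Finally ΔG = −nFE = −(2)(96485 C/mol)(+0.6795 V) = −131 kJ/mol.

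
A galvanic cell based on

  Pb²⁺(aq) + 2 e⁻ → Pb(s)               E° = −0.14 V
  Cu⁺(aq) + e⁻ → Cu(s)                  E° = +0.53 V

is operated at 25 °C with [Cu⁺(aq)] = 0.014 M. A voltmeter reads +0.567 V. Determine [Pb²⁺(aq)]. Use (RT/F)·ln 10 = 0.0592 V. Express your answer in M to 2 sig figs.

0.59 M

The Cu⁺/Cu couple has the larger reduction potential, so it is the cathode: E°cell = +0.53 − (−0.14) = +0.67 V and n = 2.
Rearranging E = E° − (0.0592/n)·log Q gives log Q = 2(+0.67 − (+0.567))/0.0592 = 3.480.
The balanced reaction is 2 Cu⁺(aq) + Pb(s) → 2 Cu(s) + Pb²⁺(aq), so Q = [Pb²⁺(aq)] / [Cu⁺(aq)]^2.
Substituting the known concentrations and solving, log [Pb²⁺(aq)] = −0.228 and [Pb²⁺(aq)] = 0.59 M.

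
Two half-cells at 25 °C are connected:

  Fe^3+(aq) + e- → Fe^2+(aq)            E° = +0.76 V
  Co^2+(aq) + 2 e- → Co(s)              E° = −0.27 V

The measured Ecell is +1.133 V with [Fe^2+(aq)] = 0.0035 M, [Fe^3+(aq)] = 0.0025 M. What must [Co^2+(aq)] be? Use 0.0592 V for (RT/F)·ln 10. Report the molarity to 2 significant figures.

0.00017 M

With Fe³⁺/Fe²⁺ at the cathode and Co²⁺/Co at the anode, E°cell = +0.76 − (−0.27) = +1.03 V (n = 2).
Rearranging E = E° − (0.0592/n)·log Q gives log Q = 2(+1.03 − (+1.133))/0.0592 = −3.480.
The balanced reaction is 2 Fe^3+(aq) + Co(s) → 2 Fe^2+(aq) + Co^2+(aq), so Q = ([Fe^2+(aq)]^2·[Co^2+(aq)]) / [Fe^3+(aq)]^2.
Isolating [Co^2+(aq)] in Q = 10^{−3.480} yields log [Co^2+(aq)] = −3.772, i.e. 0.00017 M.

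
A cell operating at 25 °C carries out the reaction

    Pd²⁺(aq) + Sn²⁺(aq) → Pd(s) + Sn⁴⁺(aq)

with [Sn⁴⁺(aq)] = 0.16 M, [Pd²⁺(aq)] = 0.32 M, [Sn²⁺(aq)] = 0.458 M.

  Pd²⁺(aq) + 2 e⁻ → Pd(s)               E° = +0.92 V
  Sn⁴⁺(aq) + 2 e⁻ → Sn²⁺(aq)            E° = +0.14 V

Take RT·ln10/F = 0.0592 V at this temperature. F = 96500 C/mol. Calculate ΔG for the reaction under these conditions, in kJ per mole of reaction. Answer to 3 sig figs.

−150 kJ/mol

The standard cell potential is +0.92 − (+0.14) = +0.78 V, with n = 2 electrons in the balanced equation.
The reaction quotient is [Sn⁴⁺(aq)] / ([Pd²⁺(aq)]·[Sn²⁺(aq)]) = 1.09; by Nernst, E = +0.78 − (0.0592/2)(0.038) = +0.7789 V.
Then ΔG = −nFE = −2 × 96500 × +0.7789 J/mol = −150 kJ/mol.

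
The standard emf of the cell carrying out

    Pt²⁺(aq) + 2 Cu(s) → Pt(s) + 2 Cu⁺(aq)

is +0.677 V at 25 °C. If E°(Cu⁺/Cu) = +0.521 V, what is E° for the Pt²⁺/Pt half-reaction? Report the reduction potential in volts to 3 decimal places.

+1.198 V

In the reaction as written the Pt²⁺/Pt couple is reduced (cathode) and Cu⁺/Cu is oxidized (anode), so E°cell = E°(Pt²⁺/Pt) − E°(Cu⁺/Cu).
E°(Pt²⁺/Pt) = E°cell + E°(anode) = +0.677 + (+0.521) = +1.198 V.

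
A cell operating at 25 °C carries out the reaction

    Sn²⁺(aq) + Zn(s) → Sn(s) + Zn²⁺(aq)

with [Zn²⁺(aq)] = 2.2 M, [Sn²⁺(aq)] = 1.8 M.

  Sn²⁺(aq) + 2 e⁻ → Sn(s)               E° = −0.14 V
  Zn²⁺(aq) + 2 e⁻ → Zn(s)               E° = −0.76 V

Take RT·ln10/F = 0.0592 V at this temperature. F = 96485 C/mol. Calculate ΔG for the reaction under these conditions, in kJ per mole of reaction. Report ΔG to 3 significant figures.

With Sn²⁺/Sn reduced at the cathode, E°cell = −0.14 − (−0.76) = +0.62 V and n = 2.
Here Q = [Zn²⁺(aq)] / [Sn²⁺(aq)] = 1.22 (log Q = 0.087), giving E = +0.62 − (0.0592/2)·(0.087) = +0.6174 V.
Then ΔG = −nFE = −2 × 96485 × +0.6174 J/mol = −119 kJ/mol.

−119 kJ/mol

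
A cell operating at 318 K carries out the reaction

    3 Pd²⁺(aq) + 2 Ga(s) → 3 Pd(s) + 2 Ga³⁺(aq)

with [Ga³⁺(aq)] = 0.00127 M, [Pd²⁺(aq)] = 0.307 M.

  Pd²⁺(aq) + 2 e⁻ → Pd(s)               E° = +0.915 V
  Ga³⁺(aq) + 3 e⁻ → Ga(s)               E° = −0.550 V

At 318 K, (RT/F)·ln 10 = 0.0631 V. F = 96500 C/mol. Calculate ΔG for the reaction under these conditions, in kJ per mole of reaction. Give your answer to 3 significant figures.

The standard cell potential is +0.915 − (−0.550) = +1.465 V, with n = 6 electrons in the balanced equation.
The reaction quotient is [Ga³⁺(aq)]^2 / [Pd²⁺(aq)]^3 = 5.57×10^−5; by Nernst, E = +1.465 − (0.0631/6)(−4.254) = +1.5097 V.
Then ΔG = −nFE = −6 × 96500 × +1.5097 J/mol = −874 kJ/mol.

−874 kJ/mol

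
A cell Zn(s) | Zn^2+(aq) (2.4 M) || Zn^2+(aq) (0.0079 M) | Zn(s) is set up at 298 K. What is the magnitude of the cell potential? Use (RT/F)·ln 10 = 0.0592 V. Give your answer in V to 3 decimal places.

For a concentration cell E°cell = 0, since both electrodes use the same couple.
The compartment with the higher Zn^2+(aq) concentration (2.4 M) acts as the cathode; ions are reduced there and produced at the dilute (0.0079 M) anode.
With n = 2, Ecell = −(0.0592/2)·log([dilute]/[conc]) = −(0.0592/2)·log(0.0079/2.4) = +0.073 V.

0.073 V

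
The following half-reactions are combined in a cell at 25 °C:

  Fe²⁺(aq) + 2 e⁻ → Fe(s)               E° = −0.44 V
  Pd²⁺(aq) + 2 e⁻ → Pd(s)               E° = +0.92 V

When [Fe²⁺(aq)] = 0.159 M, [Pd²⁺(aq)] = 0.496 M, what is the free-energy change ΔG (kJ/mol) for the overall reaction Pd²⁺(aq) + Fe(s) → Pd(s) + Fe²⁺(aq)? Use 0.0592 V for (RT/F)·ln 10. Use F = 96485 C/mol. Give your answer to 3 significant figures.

−265 kJ/mol

The standard cell potential is +0.92 − (−0.44) = +1.36 V, with n = 2 electrons in the balanced equation.
Here Q = [Fe²⁺(aq)] / [Pd²⁺(aq)] = 0.321 (log Q = −0.494), giving E = +1.36 − (0.0592/2)·(−0.494) = +1.3746 V.
Finally ΔG = −nFE = −(2)(96485 C/mol)(+1.3746 V) = −265 kJ/mol.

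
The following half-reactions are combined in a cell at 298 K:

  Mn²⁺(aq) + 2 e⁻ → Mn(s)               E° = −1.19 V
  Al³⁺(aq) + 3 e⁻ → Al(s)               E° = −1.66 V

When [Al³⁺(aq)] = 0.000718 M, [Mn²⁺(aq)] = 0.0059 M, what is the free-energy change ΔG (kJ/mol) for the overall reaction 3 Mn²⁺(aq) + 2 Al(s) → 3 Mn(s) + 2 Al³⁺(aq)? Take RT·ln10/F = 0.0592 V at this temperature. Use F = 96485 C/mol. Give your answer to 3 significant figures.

−270 kJ/mol

E°cell = −1.19 − (−1.66) = +0.47 V; the balanced reaction transfers n = 6 electrons.
The reaction quotient is [Al³⁺(aq)]^2 / [Mn²⁺(aq)]^3 = 2.51; by Nernst, E = +0.47 − (0.0592/6)(0.400) = +0.4661 V.
ΔG = −nFE = −(6)(96485)(+0.4661) J/mol = −270 kJ/mol.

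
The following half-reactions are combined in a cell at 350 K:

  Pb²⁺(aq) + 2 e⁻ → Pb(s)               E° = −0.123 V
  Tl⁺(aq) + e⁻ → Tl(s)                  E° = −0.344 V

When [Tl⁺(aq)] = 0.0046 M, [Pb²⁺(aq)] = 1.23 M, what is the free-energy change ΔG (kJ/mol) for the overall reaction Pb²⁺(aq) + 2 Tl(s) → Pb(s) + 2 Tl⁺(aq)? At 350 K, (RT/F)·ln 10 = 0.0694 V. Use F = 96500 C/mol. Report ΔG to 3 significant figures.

E°cell = −0.123 − (−0.344) = +0.221 V; the balanced reaction transfers n = 2 electrons.
Q = [Tl⁺(aq)]^2 / [Pb²⁺(aq)] = 1.72×10^−5, so log Q = −4.764 and E = +0.221 − (0.0694/2)(−4.764) = +0.3863 V.
Then ΔG = −nFE = −2 × 96500 × +0.3863 J/mol = −74.6 kJ/mol.

−74.6 kJ/mol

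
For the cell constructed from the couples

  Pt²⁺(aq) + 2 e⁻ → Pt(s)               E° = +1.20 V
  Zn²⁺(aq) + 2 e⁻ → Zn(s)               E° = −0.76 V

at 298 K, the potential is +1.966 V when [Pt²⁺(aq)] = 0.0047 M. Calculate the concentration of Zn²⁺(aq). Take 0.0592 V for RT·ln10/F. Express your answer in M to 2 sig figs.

0.0029 M

Pt²⁺/Pt is the cathode (higher E°); E°cell = +1.20 − (−0.76) = +1.96 V with n = 2.
Since E = E° − (0.0592/n)·log Q, log Q = n(E° − E)/0.0592 = −0.203.
Balancing electrons gives Pt²⁺(aq) + Zn(s) → Pt(s) + Zn²⁺(aq); thus Q = [Zn²⁺(aq)] / [Pt²⁺(aq)].
Isolating [Zn²⁺(aq)] in Q = 10^{−0.203} yields log [Zn²⁺(aq)] = −2.531, i.e. 0.0029 M.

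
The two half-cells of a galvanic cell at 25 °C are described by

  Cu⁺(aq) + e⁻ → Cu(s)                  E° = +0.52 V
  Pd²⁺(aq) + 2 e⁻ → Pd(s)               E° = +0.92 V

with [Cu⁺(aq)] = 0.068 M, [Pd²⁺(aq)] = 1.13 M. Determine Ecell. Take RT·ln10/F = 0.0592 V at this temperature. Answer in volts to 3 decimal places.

+0.471 V

The Pd²⁺/Pd couple has the more positive E°, so it is the cathode; Cu⁺/Cu is the anode.
E°cell = E°cat − E°an = +0.92 − (+0.52) = +0.40 V; n = 2.
The balanced reaction is Pd²⁺(aq) + 2 Cu(s) → Pd(s) + 2 Cu⁺(aq), so Q = [Cu⁺(aq)]^2 / [Pd²⁺(aq)] = 0.00409 and log Q = −2.388.
E = E° − (0.0592/n)·log Q = +0.40 − (0.0592/2)(−2.388) = +0.471 V.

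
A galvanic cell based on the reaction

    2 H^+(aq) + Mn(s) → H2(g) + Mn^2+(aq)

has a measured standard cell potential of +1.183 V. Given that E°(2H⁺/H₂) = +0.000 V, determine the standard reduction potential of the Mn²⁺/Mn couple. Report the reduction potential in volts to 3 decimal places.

In the reaction as written the 2H⁺/H₂ couple is reduced (cathode) and Mn²⁺/Mn is oxidized (anode), so E°cell = E°(2H⁺/H₂) − E°(Mn²⁺/Mn).
E°(Mn²⁺/Mn) = E°(cathode) − E°cell = +0.000 − (+1.183) = −1.183 V.

−1.183 V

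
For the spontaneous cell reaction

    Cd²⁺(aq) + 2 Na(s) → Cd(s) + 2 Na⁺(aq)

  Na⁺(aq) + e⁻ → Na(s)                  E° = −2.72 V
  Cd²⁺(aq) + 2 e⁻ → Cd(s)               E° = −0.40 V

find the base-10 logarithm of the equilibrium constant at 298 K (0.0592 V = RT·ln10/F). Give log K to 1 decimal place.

The Cd²⁺/Cd couple is reduced (cathode); E°cell = −0.40 − (−2.72) = +2.32 V with n = 2.
At equilibrium E = 0, so log K = nE°cell / 0.0592 = (2)(+2.32) / 0.0592 = 78.4.

log K = 78.4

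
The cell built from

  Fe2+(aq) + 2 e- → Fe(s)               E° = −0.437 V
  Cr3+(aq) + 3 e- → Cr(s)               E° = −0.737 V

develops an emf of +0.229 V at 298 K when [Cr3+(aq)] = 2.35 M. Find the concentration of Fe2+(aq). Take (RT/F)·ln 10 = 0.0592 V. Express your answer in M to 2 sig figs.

Fe²⁺/Fe is the cathode (higher E°); E°cell = −0.437 − (−0.737) = +0.300 V with n = 6.
From the Nernst equation, log Q = n(E° − E)/0.0592 = 6·(+0.300 − (+0.229))/0.0592 = 7.196.
Balancing electrons gives 3 Fe2+(aq) + 2 Cr(s) → 3 Fe(s) + 2 Cr3+(aq); thus Q = [Cr3+(aq)]^2 / [Fe2+(aq)]^3.
Isolating [Fe2+(aq)] in Q = 10^{7.196} yields log [Fe2+(aq)] = −2.151, i.e. 0.0071 M.

0.0071 M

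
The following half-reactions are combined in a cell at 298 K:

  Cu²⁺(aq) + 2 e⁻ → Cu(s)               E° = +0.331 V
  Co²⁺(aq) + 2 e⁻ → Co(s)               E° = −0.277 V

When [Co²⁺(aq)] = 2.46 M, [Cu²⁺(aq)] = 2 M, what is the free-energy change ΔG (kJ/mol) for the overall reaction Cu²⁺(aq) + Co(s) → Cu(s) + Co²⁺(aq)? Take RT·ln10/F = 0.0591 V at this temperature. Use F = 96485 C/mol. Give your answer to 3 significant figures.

The standard cell potential is +0.331 − (−0.277) = +0.608 V, with n = 2 electrons in the balanced equation.
Q = [Co²⁺(aq)] / [Cu²⁺(aq)] = 1.23, so log Q = 0.090 and E = +0.608 − (0.0591/2)(0.090) = +0.6053 V.
ΔG = −nFE = −(2)(96485)(+0.6053) J/mol = −117 kJ/mol.

−117 kJ/mol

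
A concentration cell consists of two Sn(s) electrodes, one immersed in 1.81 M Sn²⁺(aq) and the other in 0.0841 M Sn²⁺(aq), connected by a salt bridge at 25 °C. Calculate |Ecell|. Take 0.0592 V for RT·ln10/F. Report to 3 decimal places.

0.039 V

For a concentration cell E°cell = 0, since both electrodes use the same couple.
The compartment with the higher Sn²⁺(aq) concentration (1.81 M) acts as the cathode; ions are reduced there and produced at the dilute (0.0841 M) anode.
With n = 2, Ecell = −(0.0592/2)·log([dilute]/[conc]) = −(0.0592/2)·log(0.0841/1.81) = +0.039 V.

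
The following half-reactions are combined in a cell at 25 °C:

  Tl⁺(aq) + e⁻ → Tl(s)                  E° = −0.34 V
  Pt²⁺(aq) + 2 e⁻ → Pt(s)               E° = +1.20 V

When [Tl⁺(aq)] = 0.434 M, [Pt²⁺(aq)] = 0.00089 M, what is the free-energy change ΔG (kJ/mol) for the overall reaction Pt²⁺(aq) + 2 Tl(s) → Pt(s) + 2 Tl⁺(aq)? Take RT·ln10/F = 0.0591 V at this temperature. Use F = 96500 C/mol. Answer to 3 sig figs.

−284 kJ/mol

The standard cell potential is +1.20 − (−0.34) = +1.54 V, with n = 2 electrons in the balanced equation.
Q = [Tl⁺(aq)]^2 / [Pt²⁺(aq)] = 212, so log Q = 2.326 and E = +1.54 − (0.0591/2)(2.326) = +1.4713 V.
Then ΔG = −nFE = −2 × 96500 × +1.4713 J/mol = −284 kJ/mol.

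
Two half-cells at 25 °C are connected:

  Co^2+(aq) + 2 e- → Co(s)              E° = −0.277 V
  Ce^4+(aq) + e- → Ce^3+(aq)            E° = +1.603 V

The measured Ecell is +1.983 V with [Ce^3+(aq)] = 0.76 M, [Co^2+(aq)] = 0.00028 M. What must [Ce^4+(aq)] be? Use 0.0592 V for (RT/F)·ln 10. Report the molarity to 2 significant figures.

Ce⁴⁺/Ce³⁺ is the cathode (higher E°); E°cell = +1.603 − (−0.277) = +1.880 V with n = 2.
From the Nernst equation, log Q = n(E° − E)/0.0592 = 2·(+1.880 − (+1.983))/0.0592 = −3.480.
For 2 Ce^4+(aq) + Co(s) → 2 Ce^3+(aq) + Co^2+(aq), the reaction quotient is Q = ([Ce^3+(aq)]^2·[Co^2+(aq)]) / [Ce^4+(aq)]^2.
Substituting the known concentrations and solving, log [Ce^4+(aq)] = −0.156 and [Ce^4+(aq)] = 0.70 M.

0.70 M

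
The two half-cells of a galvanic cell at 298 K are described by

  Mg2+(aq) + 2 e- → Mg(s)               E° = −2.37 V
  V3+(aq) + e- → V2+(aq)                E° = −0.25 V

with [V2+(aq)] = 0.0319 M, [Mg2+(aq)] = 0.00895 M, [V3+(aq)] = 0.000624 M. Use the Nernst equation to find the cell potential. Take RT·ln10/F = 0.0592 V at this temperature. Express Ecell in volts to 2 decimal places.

V³⁺/V²⁺ is reduced (cathode, E° = −0.25 V) and Mg²⁺/Mg is oxidized (anode).
E°cell = −0.25 − (−2.37) = +2.12 V, with n = 2 electrons transferred.
For the overall reaction 2 V3+(aq) + Mg(s) → 2 V2+(aq) + Mg2+(aq), Q = ([V2+(aq)]^2·[Mg2+(aq)]) / [V3+(aq)]^2 = 23.4, giving log Q = 1.369.
E = E° − (0.0592/n)·log Q = +2.12 − (0.0592/2)(1.369) = +2.08 V.

+2.08 V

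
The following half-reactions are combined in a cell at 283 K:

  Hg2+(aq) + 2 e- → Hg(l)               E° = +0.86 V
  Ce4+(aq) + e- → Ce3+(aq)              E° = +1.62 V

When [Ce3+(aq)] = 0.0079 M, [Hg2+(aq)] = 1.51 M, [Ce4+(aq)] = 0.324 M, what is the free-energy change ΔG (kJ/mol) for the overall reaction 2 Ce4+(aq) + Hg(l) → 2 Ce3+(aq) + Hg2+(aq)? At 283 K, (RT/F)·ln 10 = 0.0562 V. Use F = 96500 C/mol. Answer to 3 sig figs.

−163 kJ/mol

With Ce⁴⁺/Ce³⁺ reduced at the cathode, E°cell = +1.62 − (+0.86) = +0.76 V and n = 2.
Q = ([Ce3+(aq)]^2·[Hg2+(aq)]) / [Ce4+(aq)]^2 = 0.000898, so log Q = −3.047 and E = +0.76 − (0.0562/2)(−3.047) = +0.8456 V.
Then ΔG = −nFE = −2 × 96500 × +0.8456 J/mol = −163 kJ/mol.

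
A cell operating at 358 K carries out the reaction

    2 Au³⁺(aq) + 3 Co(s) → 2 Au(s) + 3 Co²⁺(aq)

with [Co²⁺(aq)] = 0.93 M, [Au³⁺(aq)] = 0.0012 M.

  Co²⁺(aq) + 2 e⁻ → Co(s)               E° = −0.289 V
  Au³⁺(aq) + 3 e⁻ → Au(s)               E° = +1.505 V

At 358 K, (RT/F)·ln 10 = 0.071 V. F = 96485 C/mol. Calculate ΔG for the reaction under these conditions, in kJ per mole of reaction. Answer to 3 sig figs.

−999 kJ/mol

With Au³⁺/Au reduced at the cathode, E°cell = +1.505 − (−0.289) = +1.794 V and n = 6.
Here Q = [Co²⁺(aq)]^3 / [Au³⁺(aq)]^2 = 5.59×10^5 (log Q = 5.747), giving E = +1.794 − (0.071/6)·(5.747) = +1.7260 V.
Finally ΔG = −nFE = −(6)(96485 C/mol)(+1.7260 V) = −999 kJ/mol.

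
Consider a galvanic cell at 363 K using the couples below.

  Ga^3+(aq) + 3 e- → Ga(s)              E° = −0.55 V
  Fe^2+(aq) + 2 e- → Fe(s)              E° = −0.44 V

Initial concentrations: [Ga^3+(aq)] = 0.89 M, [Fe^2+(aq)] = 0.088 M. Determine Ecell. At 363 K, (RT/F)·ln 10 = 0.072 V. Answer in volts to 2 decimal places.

+0.07 V

Since E°(Fe²⁺/Fe) > E°(Ga³⁺/Ga), Fe²⁺/Fe serves as the cathode.
The standard potential is −0.44 − (−0.55) = +0.11 V and the balanced reaction transfers n = 6 electrons.
For the overall reaction 3 Fe^2+(aq) + 2 Ga(s) → 3 Fe(s) + 2 Ga^3+(aq), Q = [Ga^3+(aq)]^2 / [Fe^2+(aq)]^3 = 1.16×10^3, giving log Q = 3.065.
By the Nernst equation, E = +0.11 − (0.072/6)·(3.065) = +0.07 V.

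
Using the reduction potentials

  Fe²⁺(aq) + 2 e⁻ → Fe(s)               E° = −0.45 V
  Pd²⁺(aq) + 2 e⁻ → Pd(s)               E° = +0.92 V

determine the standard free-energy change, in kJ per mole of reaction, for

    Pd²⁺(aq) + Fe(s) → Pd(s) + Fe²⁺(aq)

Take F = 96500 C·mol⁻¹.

−264 kJ/mol

In the reaction as written Pd²⁺(aq) is reduced, so the Pd²⁺/Pd couple is the cathode and Fe²⁺/Fe is the anode.
E°cell = +0.92 − (−0.45) = +1.37 V; balancing electrons gives n = 2.
ΔG° = −nFE°cell = −(2)(96500)(+1.37) J/mol = −264 kJ/mol.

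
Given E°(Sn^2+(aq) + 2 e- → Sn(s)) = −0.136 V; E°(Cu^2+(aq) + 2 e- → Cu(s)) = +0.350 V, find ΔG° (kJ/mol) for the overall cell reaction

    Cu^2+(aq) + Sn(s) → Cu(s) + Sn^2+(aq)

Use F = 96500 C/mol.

−93.8 kJ/mol

In the reaction as written Cu^2+(aq) is reduced, so the Cu²⁺/Cu couple is the cathode and Sn²⁺/Sn is the anode.
E°cell = +0.350 − (−0.136) = +0.486 V; balancing electrons gives n = 2.
ΔG° = −nFE°cell = −(2)(96500)(+0.486) J/mol = −93.8 kJ/mol.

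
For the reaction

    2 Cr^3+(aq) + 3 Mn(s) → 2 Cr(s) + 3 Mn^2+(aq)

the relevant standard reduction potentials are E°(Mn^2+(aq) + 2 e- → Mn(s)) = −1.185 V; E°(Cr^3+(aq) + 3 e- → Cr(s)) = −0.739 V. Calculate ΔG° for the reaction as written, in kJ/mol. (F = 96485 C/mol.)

In the reaction as written Cr^3+(aq) is reduced, so the Cr³⁺/Cr couple is the cathode and Mn²⁺/Mn is the anode.
E°cell = −0.739 − (−1.185) = +0.446 V; balancing electrons gives n = 6.
ΔG° = −nFE°cell = −(6)(96485)(+0.446) J/mol = −258 kJ/mol.

−258 kJ/mol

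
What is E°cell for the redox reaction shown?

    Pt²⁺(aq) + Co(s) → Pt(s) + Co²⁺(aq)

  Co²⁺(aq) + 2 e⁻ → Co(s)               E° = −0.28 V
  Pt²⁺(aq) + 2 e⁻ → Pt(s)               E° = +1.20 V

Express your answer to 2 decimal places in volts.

Pt²⁺(aq) gains electrons, so the Pt²⁺/Pt couple is the cathode; the Co²⁺/Co couple is the anode.
E°cell = E°(cathode) − E°(anode) = +1.20 − (−0.28) = +1.48 V.
The positive value indicates the reaction is spontaneous as written.

+1.48 V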